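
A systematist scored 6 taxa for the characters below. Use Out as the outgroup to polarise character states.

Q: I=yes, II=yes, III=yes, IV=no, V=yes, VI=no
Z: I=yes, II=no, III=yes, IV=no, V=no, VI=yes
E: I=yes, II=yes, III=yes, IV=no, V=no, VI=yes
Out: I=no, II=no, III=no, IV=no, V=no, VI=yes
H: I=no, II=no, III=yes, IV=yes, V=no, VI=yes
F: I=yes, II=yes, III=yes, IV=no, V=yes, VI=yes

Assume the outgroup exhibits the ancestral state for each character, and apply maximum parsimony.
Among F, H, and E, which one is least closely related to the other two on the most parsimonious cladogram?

H

Character polarity is set by the outgroup: the derived state is whichever differs from the outgroup's state, so for VI the derived state is 'no', and for the remaining characters it is 'yes'.
Only E, F, Q, and Z show the derived state 'yes' for I, supporting them as a clade.
II (derived state 'yes') is shared by E, F, and Q — a synapomorphy uniting that clade.
III (derived state 'yes') is shared by all ingroup taxa — unites the whole ingroup.
IV: derived state 'yes' in H only — an autapomorphy, so it tells us nothing about relationships among taxa.
Only F and Q show the derived state 'yes' for V, supporting them as a clade.
VI (derived state 'no') is unique to Q (autapomorphy; uninformative for grouping).
Most parsimonious ingroup topology: ((((Q,F),E),Z),H).
E and F share a more recent common ancestor with each other than either does with H, so H is the least closely related of the three.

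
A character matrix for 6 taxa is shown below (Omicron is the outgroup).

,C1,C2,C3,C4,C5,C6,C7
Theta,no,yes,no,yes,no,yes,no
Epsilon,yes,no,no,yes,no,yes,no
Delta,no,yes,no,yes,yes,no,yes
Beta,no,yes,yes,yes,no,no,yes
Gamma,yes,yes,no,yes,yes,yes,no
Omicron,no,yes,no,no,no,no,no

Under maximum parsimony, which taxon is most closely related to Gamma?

Character polarity is set by the outgroup: the derived state is whichever differs from the outgroup's state, so for C2 the derived state is 'no', and for the remaining characters it is 'yes'.
C1 (derived state 'yes') is shared by Epsilon and Gamma — a synapomorphy uniting that clade.
C2: derived state 'no' in Epsilon only — an autapomorphy, so it tells us nothing about relationships among taxa.
C3 (derived state 'yes') is unique to Beta (autapomorphy; uninformative for grouping).
All ingroup taxa share the derived state 'yes' for C4; it defines the ingroup but does not resolve relationships within it.
C5 (state 'yes') occurs in Delta and Gamma but conflicts with the nesting implied by the other characters — most parsimoniously interpreted as homoplasy.
C6: derived state 'yes' in Epsilon, Gamma, and Theta only — synapomorphy for {Epsilon, Gamma, Theta}.
C7: derived state 'yes' in Beta and Delta only — synapomorphy for {Beta, Delta}.
Most parsimonious ingroup topology: ((Beta,Delta),((Gamma,Epsilon),Theta)).
Gamma and Epsilon form a cherry on this tree, so they are sister taxa.

Epsilon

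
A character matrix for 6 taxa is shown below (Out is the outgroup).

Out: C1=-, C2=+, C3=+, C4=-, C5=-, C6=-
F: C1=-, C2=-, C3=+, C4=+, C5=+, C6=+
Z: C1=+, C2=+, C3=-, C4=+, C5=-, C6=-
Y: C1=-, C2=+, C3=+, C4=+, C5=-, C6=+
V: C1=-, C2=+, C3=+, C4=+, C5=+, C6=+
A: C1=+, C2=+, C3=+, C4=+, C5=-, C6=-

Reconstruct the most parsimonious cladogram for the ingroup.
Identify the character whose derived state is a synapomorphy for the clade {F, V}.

C5

Character polarity is set by the outgroup: the derived state is whichever differs from the outgroup's state, so for C2, C3 the derived state is '-', and for the remaining characters it is '+'.
C1: derived state '+' in A and Z only — synapomorphy for {A, Z}.
C2: derived state '-' in F only — an autapomorphy, so it tells us nothing about relationships among taxa.
C3 (derived state '-') is unique to Z (autapomorphy; uninformative for grouping).
All ingroup taxa share the derived state '+' for C4; it defines the ingroup but does not resolve relationships within it.
Only F and V show the derived state '+' for C5, supporting them as a clade.
C6: derived state '+' in F, V, and Y only — synapomorphy for {F, V, Y}.
Most parsimonious ingroup topology: (((F,V),Y),(Z,A)).
The clade {F, V} is supported by C5: its derived state '+' occurs in exactly those taxa and in no other taxon (including the outgroup).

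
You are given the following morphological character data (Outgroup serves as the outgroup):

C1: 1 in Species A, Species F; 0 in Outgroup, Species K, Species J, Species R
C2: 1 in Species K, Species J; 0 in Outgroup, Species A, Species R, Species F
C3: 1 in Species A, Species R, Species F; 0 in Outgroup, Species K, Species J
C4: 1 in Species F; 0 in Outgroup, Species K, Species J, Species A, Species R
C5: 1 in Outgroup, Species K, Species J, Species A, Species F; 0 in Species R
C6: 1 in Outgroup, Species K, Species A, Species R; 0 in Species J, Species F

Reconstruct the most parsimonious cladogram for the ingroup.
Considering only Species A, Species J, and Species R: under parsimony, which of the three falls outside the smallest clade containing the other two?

Character polarity is set by the outgroup: the derived state is whichever differs from the outgroup's state, so for C5, C6 the derived state is '0', and for the remaining characters it is '1'.
C1 (derived state '1') is shared by Species A and Species F — a synapomorphy uniting that clade.
C2 (derived state '1') is shared by Species J and Species K — a synapomorphy uniting that clade.
C3 (derived state '1') is shared by Species A, Species F, and Species R — a synapomorphy uniting that clade.
C4: derived state '1' in Species F only — an autapomorphy, so it tells us nothing about relationships among taxa.
C5: derived state '0' in Species R only — an autapomorphy, so it tells us nothing about relationships among taxa.
C6 groups Species F and Species J, which is incompatible with the clades supported by the remaining characters; treating it as convergent (homoplasy) costs fewer steps than any alternative tree.
Most parsimonious ingroup topology: ((Species K,Species J),((Species A,Species F),Species R)).
Species R and Species A share a more recent common ancestor with each other than either does with Species J, so Species J is the least closely related of the three.

Species J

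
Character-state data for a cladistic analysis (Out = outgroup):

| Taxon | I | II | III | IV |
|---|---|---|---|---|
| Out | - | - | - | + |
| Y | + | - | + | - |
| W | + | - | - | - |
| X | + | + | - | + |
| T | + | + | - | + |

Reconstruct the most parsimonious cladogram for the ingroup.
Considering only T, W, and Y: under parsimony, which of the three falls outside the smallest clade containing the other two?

Character polarity is set by the outgroup: the derived state is whichever differs from the outgroup's state, so for IV the derived state is '-', and for the remaining characters it is '+'.
All ingroup taxa share the derived state '+' for I; it defines the ingroup but does not resolve relationships within it.
Only T and X show the derived state '+' for II, supporting them as a clade.
III (derived state '+') is unique to Y (autapomorphy; uninformative for grouping).
IV: derived state '-' in W and Y only — synapomorphy for {W, Y}.
Most parsimonious ingroup topology: ((Y,W),(X,T)).
Y and W share a more recent common ancestor with each other than either does with T, so T is the least closely related of the three.

T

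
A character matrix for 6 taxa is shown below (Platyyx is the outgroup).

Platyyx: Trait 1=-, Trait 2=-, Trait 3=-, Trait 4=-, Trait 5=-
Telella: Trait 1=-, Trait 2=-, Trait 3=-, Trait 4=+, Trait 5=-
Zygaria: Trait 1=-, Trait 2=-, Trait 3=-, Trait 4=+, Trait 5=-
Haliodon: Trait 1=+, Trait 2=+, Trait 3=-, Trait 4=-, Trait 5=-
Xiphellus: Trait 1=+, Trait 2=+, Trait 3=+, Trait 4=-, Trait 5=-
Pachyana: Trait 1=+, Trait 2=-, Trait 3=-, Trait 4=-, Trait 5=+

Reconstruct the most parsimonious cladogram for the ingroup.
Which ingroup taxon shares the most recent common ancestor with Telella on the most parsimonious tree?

Zygaria

The outgroup has state '-' for every character, so '+' is the derived state throughout.
Trait 1: derived state '+' in Haliodon, Pachyana, and Xiphellus only — synapomorphy for {Haliodon, Pachyana, Xiphellus}.
Only Haliodon and Xiphellus show the derived state '+' for Trait 2, supporting them as a clade.
Trait 3: derived state '+' in Xiphellus only — an autapomorphy, so it tells us nothing about relationships among taxa.
Trait 4: derived state '+' in Telella and Zygaria only — synapomorphy for {Telella, Zygaria}.
Trait 5: derived state '+' in Pachyana only — an autapomorphy, so it tells us nothing about relationships among taxa.
Most parsimonious ingroup topology: ((Telella,Zygaria),((Haliodon,Xiphellus),Pachyana)).
Telella and Zygaria form a cherry on this tree, so they are sister taxa.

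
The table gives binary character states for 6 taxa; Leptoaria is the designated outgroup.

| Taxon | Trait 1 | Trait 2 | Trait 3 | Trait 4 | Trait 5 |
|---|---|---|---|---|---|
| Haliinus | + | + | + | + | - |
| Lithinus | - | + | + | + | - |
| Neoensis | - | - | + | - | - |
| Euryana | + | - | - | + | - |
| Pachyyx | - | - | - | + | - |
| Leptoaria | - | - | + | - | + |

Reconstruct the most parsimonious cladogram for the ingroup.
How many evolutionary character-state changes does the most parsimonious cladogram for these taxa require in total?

Character polarity is set by the outgroup: the derived state is whichever differs from the outgroup's state, so for Trait 3, Trait 5 the derived state is '-', and for the remaining characters it is '+'.
Trait 1 groups Euryana and Haliinus, which is incompatible with the clades supported by the remaining characters; treating it as convergent (homoplasy) costs fewer steps than any alternative tree.
Only Haliinus and Lithinus show the derived state '+' for Trait 2, supporting them as a clade.
Trait 3 (derived state '-') is shared by Euryana and Pachyyx — a synapomorphy uniting that clade.
Only Euryana, Haliinus, Lithinus, and Pachyyx show the derived state '+' for Trait 4, supporting them as a clade.
Trait 5 (derived state '-') is shared by all ingroup taxa — unites the whole ingroup.
Most parsimonious ingroup topology: (((Lithinus,Haliinus),(Euryana,Pachyyx)),Neoensis).
Changes per character on this tree: Trait 1: 2; Trait 2: 1; Trait 3: 1; Trait 4: 1; Trait 5: 1.
Total = 6.

6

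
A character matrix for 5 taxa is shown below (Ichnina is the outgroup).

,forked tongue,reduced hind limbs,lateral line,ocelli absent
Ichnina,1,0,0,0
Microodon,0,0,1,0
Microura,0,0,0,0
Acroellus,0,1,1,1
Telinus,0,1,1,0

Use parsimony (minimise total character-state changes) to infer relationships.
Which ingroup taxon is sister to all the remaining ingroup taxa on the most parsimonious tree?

Character polarity is set by the outgroup: the derived state is whichever differs from the outgroup's state, so for forked tongue the derived state is '0', and for the remaining characters it is '1'.
All ingroup taxa share the derived state '0' for forked tongue; it defines the ingroup but does not resolve relationships within it.
reduced hind limbs (derived state '1') is shared by Acroellus and Telinus — a synapomorphy uniting that clade.
lateral line (derived state '1') is shared by Acroellus, Microodon, and Telinus — a synapomorphy uniting that clade.
ocelli absent (derived state '1') is unique to Acroellus (autapomorphy; uninformative for grouping).
Most parsimonious ingroup topology: ((Microodon,(Acroellus,Telinus)),Microura).
Microura is sister to the clade containing all other ingroup taxa, so it is the earliest-diverging (most basal) ingroup lineage.

Microura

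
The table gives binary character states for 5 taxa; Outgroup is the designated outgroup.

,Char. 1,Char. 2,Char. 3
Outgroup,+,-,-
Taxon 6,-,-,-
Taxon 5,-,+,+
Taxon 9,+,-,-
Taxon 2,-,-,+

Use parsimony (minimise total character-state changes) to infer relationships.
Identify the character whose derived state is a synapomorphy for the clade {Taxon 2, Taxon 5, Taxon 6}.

Character polarity is set by the outgroup: the derived state is whichever differs from the outgroup's state, so for Char. 1 the derived state is '-', and for the remaining characters it is '+'.
Char. 1: derived state '-' in Taxon 2, Taxon 5, and Taxon 6 only — synapomorphy for {Taxon 2, Taxon 5, Taxon 6}.
Char. 2 (derived state '+') is unique to Taxon 5 (autapomorphy; uninformative for grouping).
Char. 3: derived state '+' in Taxon 2 and Taxon 5 only — synapomorphy for {Taxon 2, Taxon 5}.
Most parsimonious ingroup topology: ((Taxon 6,(Taxon 5,Taxon 2)),Taxon 9).
The clade {Taxon 2, Taxon 5, Taxon 6} is supported by Char. 1: its derived state '-' occurs in exactly those taxa and in no other taxon (including the outgroup).

Char. 1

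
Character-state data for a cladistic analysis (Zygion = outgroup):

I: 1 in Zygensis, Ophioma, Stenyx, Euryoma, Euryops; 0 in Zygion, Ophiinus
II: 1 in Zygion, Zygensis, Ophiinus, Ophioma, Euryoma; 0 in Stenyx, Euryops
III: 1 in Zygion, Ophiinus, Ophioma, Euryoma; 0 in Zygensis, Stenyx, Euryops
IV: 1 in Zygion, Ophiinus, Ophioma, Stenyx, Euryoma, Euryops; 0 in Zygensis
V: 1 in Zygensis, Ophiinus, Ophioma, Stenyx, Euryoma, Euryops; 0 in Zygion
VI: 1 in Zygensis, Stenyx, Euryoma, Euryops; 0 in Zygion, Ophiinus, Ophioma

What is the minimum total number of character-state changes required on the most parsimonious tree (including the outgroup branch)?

Character polarity is set by the outgroup: the derived state is whichever differs from the outgroup's state, so for II, III, IV the derived state is '0', and for the remaining characters it is '1'.
I (derived state '1') is shared by Euryoma, Euryops, Ophioma, Stenyx, and Zygensis — a synapomorphy uniting that clade.
Only Euryops and Stenyx show the derived state '0' for II, supporting them as a clade.
III: derived state '0' in Euryops, Stenyx, and Zygensis only — synapomorphy for {Euryops, Stenyx, Zygensis}.
IV (derived state '0') is unique to Zygensis (autapomorphy; uninformative for grouping).
V (derived state '1') is shared by all ingroup taxa — unites the whole ingroup.
VI: derived state '1' in Euryoma, Euryops, Stenyx, and Zygensis only — synapomorphy for {Euryoma, Euryops, Stenyx, Zygensis}.
Most parsimonious ingroup topology: ((((Zygensis,(Stenyx,Euryops)),Euryoma),Ophioma),Ophiinus).
Changes per character on this tree: I: 1; II: 1; III: 1; IV: 1; V: 1; VI: 1.
Total = 6.

6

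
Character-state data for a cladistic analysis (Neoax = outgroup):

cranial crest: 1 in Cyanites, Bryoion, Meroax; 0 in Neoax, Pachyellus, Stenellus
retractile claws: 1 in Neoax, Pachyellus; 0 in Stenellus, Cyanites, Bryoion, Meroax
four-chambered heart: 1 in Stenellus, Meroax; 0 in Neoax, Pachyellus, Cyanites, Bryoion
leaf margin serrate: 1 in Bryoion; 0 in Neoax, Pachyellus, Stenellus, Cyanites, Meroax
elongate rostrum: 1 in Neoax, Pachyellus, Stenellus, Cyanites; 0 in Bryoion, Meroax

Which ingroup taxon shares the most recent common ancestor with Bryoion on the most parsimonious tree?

Meroax

Character polarity is set by the outgroup: the derived state is whichever differs from the outgroup's state, so for retractile claws, elongate rostrum the derived state is '0', and for the remaining characters it is '1'.
cranial crest: derived state '1' in Bryoion, Cyanites, and Meroax only — synapomorphy for {Bryoion, Cyanites, Meroax}.
retractile claws: derived state '0' in Bryoion, Cyanites, Meroax, and Stenellus only — synapomorphy for {Bryoion, Cyanites, Meroax, Stenellus}.
four-chambered heart groups Meroax and Stenellus, which is incompatible with the clades supported by the remaining characters; treating it as convergent (homoplasy) costs fewer steps than any alternative tree.
leaf margin serrate (derived state '1') is unique to Bryoion (autapomorphy; uninformative for grouping).
Only Bryoion and Meroax show the derived state '0' for elongate rostrum, supporting them as a clade.
Most parsimonious ingroup topology: (Pachyellus,(Stenellus,(Cyanites,(Bryoion,Meroax)))).
Bryoion and Meroax form a cherry on this tree, so they are sister taxa.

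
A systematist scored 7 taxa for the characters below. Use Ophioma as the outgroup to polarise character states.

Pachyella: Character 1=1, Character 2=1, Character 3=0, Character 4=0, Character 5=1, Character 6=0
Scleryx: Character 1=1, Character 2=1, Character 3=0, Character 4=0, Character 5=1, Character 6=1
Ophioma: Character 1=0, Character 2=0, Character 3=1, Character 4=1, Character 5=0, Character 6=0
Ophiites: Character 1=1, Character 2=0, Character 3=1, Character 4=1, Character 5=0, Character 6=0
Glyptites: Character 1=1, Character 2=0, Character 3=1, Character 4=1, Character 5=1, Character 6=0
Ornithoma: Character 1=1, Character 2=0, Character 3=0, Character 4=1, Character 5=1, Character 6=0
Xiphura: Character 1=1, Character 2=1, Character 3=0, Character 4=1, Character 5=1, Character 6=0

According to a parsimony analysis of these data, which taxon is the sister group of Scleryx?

Pachyella

Character polarity is set by the outgroup: the derived state is whichever differs from the outgroup's state, so for Character 3, Character 4 the derived state is '0', and for the remaining characters it is '1'.
All ingroup taxa share the derived state '1' for Character 1; it defines the ingroup but does not resolve relationships within it.
Character 2 (derived state '1') is shared by Pachyella, Scleryx, and Xiphura — a synapomorphy uniting that clade.
Character 3: derived state '0' in Ornithoma, Pachyella, Scleryx, and Xiphura only — synapomorphy for {Ornithoma, Pachyella, Scleryx, Xiphura}.
Only Pachyella and Scleryx show the derived state '0' for Character 4, supporting them as a clade.
Only Glyptites, Ornithoma, Pachyella, Scleryx, and Xiphura show the derived state '1' for Character 5, supporting them as a clade.
Character 6 (derived state '1') is unique to Scleryx (autapomorphy; uninformative for grouping).
Most parsimonious ingroup topology: (Ophiites,(((Xiphura,(Pachyella,Scleryx)),Ornithoma),Glyptites)).
Scleryx and Pachyella form a cherry on this tree, so they are sister taxa.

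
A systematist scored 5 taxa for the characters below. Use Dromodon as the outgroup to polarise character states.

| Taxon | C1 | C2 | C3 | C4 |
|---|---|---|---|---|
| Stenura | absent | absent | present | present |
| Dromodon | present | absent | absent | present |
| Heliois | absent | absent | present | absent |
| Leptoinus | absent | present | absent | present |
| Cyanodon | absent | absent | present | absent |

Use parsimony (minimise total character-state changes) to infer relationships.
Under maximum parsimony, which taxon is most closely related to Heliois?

Cyanodon

Character polarity is set by the outgroup: the derived state is whichever differs from the outgroup's state, so for C1, C4 the derived state is 'absent', and for the remaining characters it is 'present'.
C1 (derived state 'absent') is shared by all ingroup taxa — unites the whole ingroup.
C2 (derived state 'present') is unique to Leptoinus (autapomorphy; uninformative for grouping).
Only Cyanodon, Heliois, and Stenura show the derived state 'present' for C3, supporting them as a clade.
C4: derived state 'absent' in Cyanodon and Heliois only — synapomorphy for {Cyanodon, Heliois}.
Most parsimonious ingroup topology: ((Stenura,(Cyanodon,Heliois)),Leptoinus).
Heliois and Cyanodon form a cherry on this tree, so they are sister taxa.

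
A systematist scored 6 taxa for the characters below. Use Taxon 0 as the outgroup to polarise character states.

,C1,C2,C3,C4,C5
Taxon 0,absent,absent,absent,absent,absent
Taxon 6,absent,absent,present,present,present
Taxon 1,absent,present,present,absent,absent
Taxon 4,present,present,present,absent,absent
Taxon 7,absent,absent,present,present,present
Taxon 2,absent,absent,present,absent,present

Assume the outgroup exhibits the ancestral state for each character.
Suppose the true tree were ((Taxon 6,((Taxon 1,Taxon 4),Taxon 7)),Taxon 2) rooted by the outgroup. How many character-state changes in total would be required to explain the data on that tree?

7

Map each character onto ((Taxon 6,((Taxon 1,Taxon 4),Taxon 7)),Taxon 2) (rooted by Taxon 0) and count the minimum state changes it requires (Fitch parsimony):
C1: 1; C2: 1; C3: 1; C4: 2; C5: 2.
Total tree length = 7.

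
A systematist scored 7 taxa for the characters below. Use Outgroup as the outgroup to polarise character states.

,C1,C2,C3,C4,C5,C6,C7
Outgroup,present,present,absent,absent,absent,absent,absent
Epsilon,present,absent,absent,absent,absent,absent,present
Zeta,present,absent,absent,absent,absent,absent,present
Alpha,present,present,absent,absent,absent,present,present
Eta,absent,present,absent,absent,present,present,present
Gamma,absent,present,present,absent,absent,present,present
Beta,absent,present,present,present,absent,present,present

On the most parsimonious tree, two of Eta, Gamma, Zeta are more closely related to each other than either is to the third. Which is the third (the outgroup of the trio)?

Character polarity is set by the outgroup: the derived state is whichever differs from the outgroup's state, so for C1, C2 the derived state is 'absent', and for the remaining characters it is 'present'.
C1: derived state 'absent' in Beta, Eta, and Gamma only — synapomorphy for {Beta, Eta, Gamma}.
C2: derived state 'absent' in Epsilon and Zeta only — synapomorphy for {Epsilon, Zeta}.
C3: derived state 'present' in Beta and Gamma only — synapomorphy for {Beta, Gamma}.
C4 (derived state 'present') is unique to Beta (autapomorphy; uninformative for grouping).
C5 (derived state 'present') is unique to Eta (autapomorphy; uninformative for grouping).
C6 (derived state 'present') is shared by Alpha, Beta, Eta, and Gamma — a synapomorphy uniting that clade.
C7 (derived state 'present') is shared by all ingroup taxa — unites the whole ingroup.
Most parsimonious ingroup topology: ((Epsilon,Zeta),(Alpha,(Eta,(Gamma,Beta)))).
Eta and Gamma share a more recent common ancestor with each other than either does with Zeta, so Zeta is the least closely related of the three.

Zeta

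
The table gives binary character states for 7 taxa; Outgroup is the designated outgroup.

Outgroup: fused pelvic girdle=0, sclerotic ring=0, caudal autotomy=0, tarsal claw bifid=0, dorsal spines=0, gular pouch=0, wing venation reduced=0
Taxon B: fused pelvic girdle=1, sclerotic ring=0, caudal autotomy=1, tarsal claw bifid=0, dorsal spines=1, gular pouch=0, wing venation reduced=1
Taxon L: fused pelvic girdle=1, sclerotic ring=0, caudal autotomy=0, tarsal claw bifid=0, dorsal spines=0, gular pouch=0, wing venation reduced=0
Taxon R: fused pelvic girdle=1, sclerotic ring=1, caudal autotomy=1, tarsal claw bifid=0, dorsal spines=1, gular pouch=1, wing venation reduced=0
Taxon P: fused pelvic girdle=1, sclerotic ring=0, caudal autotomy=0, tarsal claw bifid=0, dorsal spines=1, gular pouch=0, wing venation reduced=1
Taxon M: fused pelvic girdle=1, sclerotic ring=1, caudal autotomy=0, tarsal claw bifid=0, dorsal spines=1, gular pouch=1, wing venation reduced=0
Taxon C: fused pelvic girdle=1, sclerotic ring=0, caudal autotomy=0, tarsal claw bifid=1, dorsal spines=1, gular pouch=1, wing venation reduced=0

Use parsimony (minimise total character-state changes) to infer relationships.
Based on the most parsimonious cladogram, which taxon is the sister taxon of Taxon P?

The outgroup has state '0' for every character, so '1' is the derived state throughout.
All ingroup taxa share the derived state '1' for fused pelvic girdle; it defines the ingroup but does not resolve relationships within it.
sclerotic ring (derived state '1') is shared by Taxon M and Taxon R — a synapomorphy uniting that clade.
caudal autotomy (state '1') occurs in Taxon B and Taxon R but conflicts with the nesting implied by the other characters — most parsimoniously interpreted as homoplasy.
tarsal claw bifid (derived state '1') is unique to Taxon C (autapomorphy; uninformative for grouping).
Only Taxon B, Taxon C, Taxon M, Taxon P, and Taxon R show the derived state '1' for dorsal spines, supporting them as a clade.
gular pouch: derived state '1' in Taxon C, Taxon M, and Taxon R only — synapomorphy for {Taxon C, Taxon M, Taxon R}.
wing venation reduced (derived state '1') is shared by Taxon B and Taxon P — a synapomorphy uniting that clade.
Most parsimonious ingroup topology: (((Taxon B,Taxon P),((Taxon R,Taxon M),Taxon C)),Taxon L).
Taxon P and Taxon B form a cherry on this tree, so they are sister taxa.

Taxon B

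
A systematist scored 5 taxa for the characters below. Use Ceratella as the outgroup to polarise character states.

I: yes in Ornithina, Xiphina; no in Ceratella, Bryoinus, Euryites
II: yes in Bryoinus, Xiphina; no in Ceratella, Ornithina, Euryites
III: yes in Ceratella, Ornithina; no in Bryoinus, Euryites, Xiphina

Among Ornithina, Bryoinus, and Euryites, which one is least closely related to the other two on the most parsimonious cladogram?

Ornithina

Character polarity is set by the outgroup: the derived state is whichever differs from the outgroup's state, so for III the derived state is 'no', and for the remaining characters it is 'yes'.
I (state 'yes') occurs in Ornithina and Xiphina but conflicts with the nesting implied by the other characters — most parsimoniously interpreted as homoplasy.
Only Bryoinus and Xiphina show the derived state 'yes' for II, supporting them as a clade.
III (derived state 'no') is shared by Bryoinus, Euryites, and Xiphina — a synapomorphy uniting that clade.
Most parsimonious ingroup topology: (((Bryoinus,Xiphina),Euryites),Ornithina).
Bryoinus and Euryites share a more recent common ancestor with each other than either does with Ornithina, so Ornithina is the least closely related of the three.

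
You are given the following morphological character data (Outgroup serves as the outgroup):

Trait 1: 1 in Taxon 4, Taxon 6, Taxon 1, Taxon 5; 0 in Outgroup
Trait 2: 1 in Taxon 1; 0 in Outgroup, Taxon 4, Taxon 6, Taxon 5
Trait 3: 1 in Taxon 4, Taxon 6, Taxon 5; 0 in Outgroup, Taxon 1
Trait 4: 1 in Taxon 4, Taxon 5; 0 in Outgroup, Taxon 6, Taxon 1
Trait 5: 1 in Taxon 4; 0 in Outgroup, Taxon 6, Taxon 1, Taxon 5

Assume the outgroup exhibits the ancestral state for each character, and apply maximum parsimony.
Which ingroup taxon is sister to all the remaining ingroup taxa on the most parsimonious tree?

The outgroup has state '0' for every character, so '1' is the derived state throughout.
All ingroup taxa share the derived state '1' for Trait 1; it defines the ingroup but does not resolve relationships within it.
Trait 2: derived state '1' in Taxon 1 only — an autapomorphy, so it tells us nothing about relationships among taxa.
Only Taxon 4, Taxon 5, and Taxon 6 show the derived state '1' for Trait 3, supporting them as a clade.
Only Taxon 4 and Taxon 5 show the derived state '1' for Trait 4, supporting them as a clade.
Trait 5: derived state '1' in Taxon 4 only — an autapomorphy, so it tells us nothing about relationships among taxa.
Most parsimonious ingroup topology: (((Taxon 4,Taxon 5),Taxon 6),Taxon 1).
Taxon 1 is sister to the clade containing all other ingroup taxa, so it is the earliest-diverging (most basal) ingroup lineage.

Taxon 1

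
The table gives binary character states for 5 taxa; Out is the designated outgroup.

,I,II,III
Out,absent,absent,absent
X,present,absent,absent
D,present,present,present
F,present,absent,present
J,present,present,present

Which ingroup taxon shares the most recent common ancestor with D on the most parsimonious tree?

J

The outgroup has state 'absent' for every character, so 'present' is the derived state throughout.
All ingroup taxa share the derived state 'present' for I; it defines the ingroup but does not resolve relationships within it.
II (derived state 'present') is shared by D and J — a synapomorphy uniting that clade.
III (derived state 'present') is shared by D, F, and J — a synapomorphy uniting that clade.
Most parsimonious ingroup topology: (X,((D,J),F)).
D and J form a cherry on this tree, so they are sister taxa.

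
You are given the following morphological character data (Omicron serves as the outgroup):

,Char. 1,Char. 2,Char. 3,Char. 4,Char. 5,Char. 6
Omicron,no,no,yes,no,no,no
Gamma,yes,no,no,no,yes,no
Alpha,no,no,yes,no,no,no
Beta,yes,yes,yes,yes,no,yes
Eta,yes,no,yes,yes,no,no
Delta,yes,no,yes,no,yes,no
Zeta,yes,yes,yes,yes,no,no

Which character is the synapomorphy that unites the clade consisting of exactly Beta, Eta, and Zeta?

Char. 4

Character polarity is set by the outgroup: the derived state is whichever differs from the outgroup's state, so for Char. 3 the derived state is 'no', and for the remaining characters it is 'yes'.
Char. 1: derived state 'yes' in Beta, Delta, Eta, Gamma, and Zeta only — synapomorphy for {Beta, Delta, Eta, Gamma, Zeta}.
Char. 2 (derived state 'yes') is shared by Beta and Zeta — a synapomorphy uniting that clade.
Char. 3: derived state 'no' in Gamma only — an autapomorphy, so it tells us nothing about relationships among taxa.
Only Beta, Eta, and Zeta show the derived state 'yes' for Char. 4, supporting them as a clade.
Char. 5 (derived state 'yes') is shared by Delta and Gamma — a synapomorphy uniting that clade.
Char. 6: derived state 'yes' in Beta only — an autapomorphy, so it tells us nothing about relationships among taxa.
Most parsimonious ingroup topology: (((Gamma,Delta),((Beta,Zeta),Eta)),Alpha).
The clade {Beta, Eta, Zeta} is supported by Char. 4: its derived state 'yes' occurs in exactly those taxa and in no other taxon (including the outgroup).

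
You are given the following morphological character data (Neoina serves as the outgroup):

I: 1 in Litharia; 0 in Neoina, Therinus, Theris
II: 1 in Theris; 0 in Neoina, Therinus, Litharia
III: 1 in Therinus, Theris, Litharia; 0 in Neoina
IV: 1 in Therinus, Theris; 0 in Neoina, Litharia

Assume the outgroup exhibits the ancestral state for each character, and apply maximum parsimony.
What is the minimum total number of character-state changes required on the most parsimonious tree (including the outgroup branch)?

The outgroup has state '0' for every character, so '1' is the derived state throughout.
I (derived state '1') is unique to Litharia (autapomorphy; uninformative for grouping).
II: derived state '1' in Theris only — an autapomorphy, so it tells us nothing about relationships among taxa.
All ingroup taxa share the derived state '1' for III; it defines the ingroup but does not resolve relationships within it.
Only Therinus and Theris show the derived state '1' for IV, supporting them as a clade.
Most parsimonious ingroup topology: ((Theris,Therinus),Litharia).
Changes per character on this tree: I: 1; II: 1; III: 1; IV: 1.
Total = 4.

4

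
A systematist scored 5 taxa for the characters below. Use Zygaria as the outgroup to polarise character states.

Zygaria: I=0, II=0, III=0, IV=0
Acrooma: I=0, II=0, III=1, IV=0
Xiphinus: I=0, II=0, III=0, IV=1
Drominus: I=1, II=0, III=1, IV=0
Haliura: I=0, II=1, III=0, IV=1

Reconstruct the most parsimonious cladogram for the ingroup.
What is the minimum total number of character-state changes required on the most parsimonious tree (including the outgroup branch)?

4

The outgroup has state '0' for every character, so '1' is the derived state throughout.
I: derived state '1' in Drominus only — an autapomorphy, so it tells us nothing about relationships among taxa.
II (derived state '1') is unique to Haliura (autapomorphy; uninformative for grouping).
III: derived state '1' in Acrooma and Drominus only — synapomorphy for {Acrooma, Drominus}.
Only Haliura and Xiphinus show the derived state '1' for IV, supporting them as a clade.
Most parsimonious ingroup topology: ((Acrooma,Drominus),(Xiphinus,Haliura)).
Changes per character on this tree: I: 1; II: 1; III: 1; IV: 1.
Total = 4.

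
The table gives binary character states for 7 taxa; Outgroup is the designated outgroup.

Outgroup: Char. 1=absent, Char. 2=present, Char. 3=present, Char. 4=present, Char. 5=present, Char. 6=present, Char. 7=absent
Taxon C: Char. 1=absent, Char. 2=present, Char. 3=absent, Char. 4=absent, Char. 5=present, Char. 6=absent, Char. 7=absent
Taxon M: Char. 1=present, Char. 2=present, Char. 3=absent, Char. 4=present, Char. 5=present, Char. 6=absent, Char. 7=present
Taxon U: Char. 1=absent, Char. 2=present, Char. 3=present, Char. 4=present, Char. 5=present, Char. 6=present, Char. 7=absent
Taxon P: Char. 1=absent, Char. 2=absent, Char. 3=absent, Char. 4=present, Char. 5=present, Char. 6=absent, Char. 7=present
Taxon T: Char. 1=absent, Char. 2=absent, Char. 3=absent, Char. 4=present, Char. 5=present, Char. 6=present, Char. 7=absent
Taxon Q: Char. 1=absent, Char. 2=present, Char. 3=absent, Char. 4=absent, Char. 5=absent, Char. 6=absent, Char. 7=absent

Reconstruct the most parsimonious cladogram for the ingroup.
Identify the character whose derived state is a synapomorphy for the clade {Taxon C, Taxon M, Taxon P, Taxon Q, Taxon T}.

Character polarity is set by the outgroup: the derived state is whichever differs from the outgroup's state, so for Char. 2, Char. 3, Char. 4, Char. 5, Char. 6 the derived state is 'absent', and for the remaining characters it is 'present'.
Char. 1 (derived state 'present') is unique to Taxon M (autapomorphy; uninformative for grouping).
Char. 2 (state 'absent') occurs in Taxon P and Taxon T but conflicts with the nesting implied by the other characters — most parsimoniously interpreted as homoplasy.
Only Taxon C, Taxon M, Taxon P, Taxon Q, and Taxon T show the derived state 'absent' for Char. 3, supporting them as a clade.
Only Taxon C and Taxon Q show the derived state 'absent' for Char. 4, supporting them as a clade.
Char. 5 (derived state 'absent') is unique to Taxon Q (autapomorphy; uninformative for grouping).
Char. 6 (derived state 'absent') is shared by Taxon C, Taxon M, Taxon P, and Taxon Q — a synapomorphy uniting that clade.
Char. 7: derived state 'present' in Taxon M and Taxon P only — synapomorphy for {Taxon M, Taxon P}.
Most parsimonious ingroup topology: ((((Taxon C,Taxon Q),(Taxon M,Taxon P)),Taxon T),Taxon U).
The clade {Taxon C, Taxon M, Taxon P, Taxon Q, Taxon T} is supported by Char. 3: its derived state 'absent' occurs in exactly those taxa and in no other taxon (including the outgroup).

Char. 3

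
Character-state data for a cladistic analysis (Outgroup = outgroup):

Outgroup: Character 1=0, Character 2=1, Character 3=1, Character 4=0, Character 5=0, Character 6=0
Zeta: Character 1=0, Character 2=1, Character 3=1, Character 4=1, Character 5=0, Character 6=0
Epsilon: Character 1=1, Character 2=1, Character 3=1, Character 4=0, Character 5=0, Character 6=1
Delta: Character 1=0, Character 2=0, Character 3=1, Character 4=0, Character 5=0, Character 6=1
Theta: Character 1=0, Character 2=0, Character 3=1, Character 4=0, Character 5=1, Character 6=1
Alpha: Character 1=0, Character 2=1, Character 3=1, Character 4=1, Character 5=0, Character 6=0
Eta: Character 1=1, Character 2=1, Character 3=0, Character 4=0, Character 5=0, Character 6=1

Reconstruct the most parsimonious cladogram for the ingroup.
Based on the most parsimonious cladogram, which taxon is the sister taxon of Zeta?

Character polarity is set by the outgroup: the derived state is whichever differs from the outgroup's state, so for Character 2, Character 3 the derived state is '0', and for the remaining characters it is '1'.
Character 1 (derived state '1') is shared by Epsilon and Eta — a synapomorphy uniting that clade.
Character 2 (derived state '0') is shared by Delta and Theta — a synapomorphy uniting that clade.
Character 3: derived state '0' in Eta only — an autapomorphy, so it tells us nothing about relationships among taxa.
Only Alpha and Zeta show the derived state '1' for Character 4, supporting them as a clade.
Character 5: derived state '1' in Theta only — an autapomorphy, so it tells us nothing about relationships among taxa.
Only Delta, Epsilon, Eta, and Theta show the derived state '1' for Character 6, supporting them as a clade.
Most parsimonious ingroup topology: ((Zeta,Alpha),((Epsilon,Eta),(Delta,Theta))).
Zeta and Alpha form a cherry on this tree, so they are sister taxa.

Alpha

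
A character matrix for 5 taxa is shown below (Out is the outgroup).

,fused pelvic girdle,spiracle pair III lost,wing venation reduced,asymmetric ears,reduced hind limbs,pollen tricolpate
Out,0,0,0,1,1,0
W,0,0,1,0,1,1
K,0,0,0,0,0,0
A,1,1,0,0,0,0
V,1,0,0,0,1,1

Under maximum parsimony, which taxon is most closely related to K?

Character polarity is set by the outgroup: the derived state is whichever differs from the outgroup's state, so for asymmetric ears, reduced hind limbs the derived state is '0', and for the remaining characters it is '1'.
fused pelvic girdle groups A and V, which is incompatible with the clades supported by the remaining characters; treating it as convergent (homoplasy) costs fewer steps than any alternative tree.
spiracle pair III lost: derived state '1' in A only — an autapomorphy, so it tells us nothing about relationships among taxa.
wing venation reduced (derived state '1') is unique to W (autapomorphy; uninformative for grouping).
All ingroup taxa share the derived state '0' for asymmetric ears; it defines the ingroup but does not resolve relationships within it.
reduced hind limbs: derived state '0' in A and K only — synapomorphy for {A, K}.
Only V and W show the derived state '1' for pollen tricolpate, supporting them as a clade.
Most parsimonious ingroup topology: ((W,V),(K,A)).
K and A form a cherry on this tree, so they are sister taxa.

A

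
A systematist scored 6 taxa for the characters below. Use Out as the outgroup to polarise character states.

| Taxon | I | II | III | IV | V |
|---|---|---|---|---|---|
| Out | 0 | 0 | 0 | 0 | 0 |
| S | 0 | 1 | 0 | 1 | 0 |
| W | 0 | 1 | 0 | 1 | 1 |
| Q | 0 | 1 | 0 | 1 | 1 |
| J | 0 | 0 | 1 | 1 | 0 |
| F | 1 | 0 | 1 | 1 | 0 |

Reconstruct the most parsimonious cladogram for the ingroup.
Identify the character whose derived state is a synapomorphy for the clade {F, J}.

III

The outgroup has state '0' for every character, so '1' is the derived state throughout.
I (derived state '1') is unique to F (autapomorphy; uninformative for grouping).
Only Q, S, and W show the derived state '1' for II, supporting them as a clade.
III: derived state '1' in F and J only — synapomorphy for {F, J}.
IV (derived state '1') is shared by all ingroup taxa — unites the whole ingroup.
V (derived state '1') is shared by Q and W — a synapomorphy uniting that clade.
Most parsimonious ingroup topology: ((S,(W,Q)),(J,F)).
The clade {F, J} is supported by III: its derived state '1' occurs in exactly those taxa and in no other taxon (including the outgroup).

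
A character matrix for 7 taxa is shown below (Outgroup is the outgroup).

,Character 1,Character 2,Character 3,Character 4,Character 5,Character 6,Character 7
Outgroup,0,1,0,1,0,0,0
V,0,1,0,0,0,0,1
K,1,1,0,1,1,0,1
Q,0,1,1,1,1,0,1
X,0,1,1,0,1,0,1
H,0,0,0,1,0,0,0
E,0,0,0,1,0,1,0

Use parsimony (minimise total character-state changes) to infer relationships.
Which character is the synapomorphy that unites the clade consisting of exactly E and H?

Character 2

Character polarity is set by the outgroup: the derived state is whichever differs from the outgroup's state, so for Character 2, Character 4 the derived state is '0', and for the remaining characters it is '1'.
Character 1: derived state '1' in K only — an autapomorphy, so it tells us nothing about relationships among taxa.
Character 2: derived state '0' in E and H only — synapomorphy for {E, H}.
Character 3: derived state '1' in Q and X only — synapomorphy for {Q, X}.
Character 4 groups V and X, which is incompatible with the clades supported by the remaining characters; treating it as convergent (homoplasy) costs fewer steps than any alternative tree.
Character 5 (derived state '1') is shared by K, Q, and X — a synapomorphy uniting that clade.
Character 6: derived state '1' in E only — an autapomorphy, so it tells us nothing about relationships among taxa.
Only K, Q, V, and X show the derived state '1' for Character 7, supporting them as a clade.
Most parsimonious ingroup topology: ((V,(K,(Q,X))),(H,E)).
The clade {E, H} is supported by Character 2: its derived state '0' occurs in exactly those taxa and in no other taxon (including the outgroup).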